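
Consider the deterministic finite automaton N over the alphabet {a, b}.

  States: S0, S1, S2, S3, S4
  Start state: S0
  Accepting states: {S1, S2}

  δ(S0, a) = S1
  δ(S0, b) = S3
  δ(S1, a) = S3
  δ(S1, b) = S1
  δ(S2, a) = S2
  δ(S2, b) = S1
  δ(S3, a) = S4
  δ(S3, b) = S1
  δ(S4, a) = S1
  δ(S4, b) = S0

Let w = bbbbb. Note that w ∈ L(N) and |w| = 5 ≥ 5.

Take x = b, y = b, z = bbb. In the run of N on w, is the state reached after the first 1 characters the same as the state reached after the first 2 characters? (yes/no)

no

Run of N on the first 2 characters of w = b b:
  step 0: S0  (start)
  step 1: S3  (read b: S0→S3)
  step 2: S1  (read b: S3→S1)

After x (step 1): S3. After xy (step 2): S1.
They differ (S3 ≠ S1), so y is not a cycle from the state after x; this split is not the one the pumping-lemma construction produces, and pumping y need not keep the string in L(N).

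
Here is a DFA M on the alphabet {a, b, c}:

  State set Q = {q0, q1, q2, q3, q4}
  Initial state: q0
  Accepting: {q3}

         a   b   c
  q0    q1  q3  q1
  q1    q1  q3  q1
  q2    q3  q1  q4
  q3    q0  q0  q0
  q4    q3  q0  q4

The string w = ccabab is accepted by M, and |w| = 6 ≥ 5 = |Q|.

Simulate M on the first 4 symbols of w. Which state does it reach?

State sequence: q0 -c-> q1 -c-> q1 -a-> q1 -b-> q3

After reading 4 characters, M is in state q3.
(This kind of state-tracing is the core of the pumping-lemma construction: with 5 states, pigeonhole forces a repeat within the first 5 steps.)

q3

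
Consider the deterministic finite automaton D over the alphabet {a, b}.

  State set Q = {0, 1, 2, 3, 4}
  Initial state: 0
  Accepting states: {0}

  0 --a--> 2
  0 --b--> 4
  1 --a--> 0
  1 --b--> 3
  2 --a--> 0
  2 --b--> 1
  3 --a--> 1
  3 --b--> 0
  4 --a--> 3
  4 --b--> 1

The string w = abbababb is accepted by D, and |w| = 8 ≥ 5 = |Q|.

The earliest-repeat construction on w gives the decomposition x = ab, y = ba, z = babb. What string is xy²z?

xy^2z = ab·ba·ba·babb = abbabababb.
Reading y = ba takes D from 1 back to 1, so after x·y·y the machine is still in 1, and z then leads to the accepting state 0. Hence abbabababb ∈ L(D).

abbabababb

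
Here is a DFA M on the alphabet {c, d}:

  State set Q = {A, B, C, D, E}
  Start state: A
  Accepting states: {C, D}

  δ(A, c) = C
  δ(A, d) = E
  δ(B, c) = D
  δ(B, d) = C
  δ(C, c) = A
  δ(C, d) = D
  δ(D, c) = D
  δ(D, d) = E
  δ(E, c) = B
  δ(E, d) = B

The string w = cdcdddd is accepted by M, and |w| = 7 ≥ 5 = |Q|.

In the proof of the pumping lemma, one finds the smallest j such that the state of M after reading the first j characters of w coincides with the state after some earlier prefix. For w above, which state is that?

State sequence: A -c-> C -d-> D -c-> D -d-> E -d-> B -d-> C -d-> D
First repeat at step 3: D was already visited.

The earliest repeat is at step j = 3: M is in D, which it already visited at step i = 2.

D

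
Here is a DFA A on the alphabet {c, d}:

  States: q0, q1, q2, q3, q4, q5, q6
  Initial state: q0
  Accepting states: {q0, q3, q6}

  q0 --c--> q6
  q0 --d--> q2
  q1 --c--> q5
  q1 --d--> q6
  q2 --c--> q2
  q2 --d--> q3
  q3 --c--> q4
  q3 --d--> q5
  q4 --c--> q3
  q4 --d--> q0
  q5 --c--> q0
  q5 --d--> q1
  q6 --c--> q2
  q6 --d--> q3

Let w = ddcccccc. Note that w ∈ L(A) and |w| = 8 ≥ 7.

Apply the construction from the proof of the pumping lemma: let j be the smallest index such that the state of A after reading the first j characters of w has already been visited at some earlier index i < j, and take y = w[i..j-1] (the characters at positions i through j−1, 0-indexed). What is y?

Run of A on w = d d c c c c c c:
  step 0: q0  (start)
  step 1: q2  (read d: q0→q2)
  step 2: q3  (read d: q2→q3)
  step 3: q4  (read c: q3→q4)
  step 4: q3  (read c: q4→q3)   ← first repeat (q3 seen earlier)
  step 5: q4  (read c: q3→q4)
  step 6: q3  (read c: q4→q3)
  step 7: q4  (read c: q3→q4)
  step 8: q3  (read c: q4→q3)

So i = 2, j = 4, giving x = w[0:2] = dd, y = w[2:4] = cc, z = w[4:8] = cccc.
Check: |xy| = 4 ≤ 7 and |y| = 2 ≥ 1. Reading y takes A from q3 back to q3, so every xyⁱz is accepted.

cc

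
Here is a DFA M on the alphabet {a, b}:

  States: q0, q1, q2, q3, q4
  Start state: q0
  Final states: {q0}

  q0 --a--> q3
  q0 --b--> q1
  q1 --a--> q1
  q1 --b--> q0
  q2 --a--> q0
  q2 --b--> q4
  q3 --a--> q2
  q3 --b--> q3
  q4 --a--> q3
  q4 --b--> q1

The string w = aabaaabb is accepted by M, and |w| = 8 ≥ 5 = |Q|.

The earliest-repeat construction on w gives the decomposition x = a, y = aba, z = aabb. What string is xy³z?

xy^3z = a·aba·aba·aba·aabb = aabaabaabaaabb.
Reading y = aba takes M from q3 back to q3, so after x·y·y·y the machine is still in q3, and z then leads to the accepting state q0. Hence aabaabaabaaabb ∈ L(M).

aabaabaabaaabb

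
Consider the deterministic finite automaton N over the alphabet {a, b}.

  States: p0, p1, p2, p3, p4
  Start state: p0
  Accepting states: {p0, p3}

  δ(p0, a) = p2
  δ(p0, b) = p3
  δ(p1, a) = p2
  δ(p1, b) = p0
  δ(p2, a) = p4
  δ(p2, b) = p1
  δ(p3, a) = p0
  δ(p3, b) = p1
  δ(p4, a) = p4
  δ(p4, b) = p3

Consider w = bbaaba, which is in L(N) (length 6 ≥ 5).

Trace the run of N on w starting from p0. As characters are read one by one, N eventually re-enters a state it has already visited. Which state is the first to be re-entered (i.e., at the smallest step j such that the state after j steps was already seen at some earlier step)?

p3

State sequence: p0 -b-> p3 -b-> p1 -a-> p2 -a-> p4 -b-> p3 -a-> p0
First repeat at step 5: p3 was already visited.

The earliest repeat is at step j = 5: N is in p3, which it already visited at step i = 1.
Since N has 5 states, any run of length ≥ 5 visits 5+1 states, so by pigeonhole some state repeats within the first 5 steps — that repeat gives the pumpable loop.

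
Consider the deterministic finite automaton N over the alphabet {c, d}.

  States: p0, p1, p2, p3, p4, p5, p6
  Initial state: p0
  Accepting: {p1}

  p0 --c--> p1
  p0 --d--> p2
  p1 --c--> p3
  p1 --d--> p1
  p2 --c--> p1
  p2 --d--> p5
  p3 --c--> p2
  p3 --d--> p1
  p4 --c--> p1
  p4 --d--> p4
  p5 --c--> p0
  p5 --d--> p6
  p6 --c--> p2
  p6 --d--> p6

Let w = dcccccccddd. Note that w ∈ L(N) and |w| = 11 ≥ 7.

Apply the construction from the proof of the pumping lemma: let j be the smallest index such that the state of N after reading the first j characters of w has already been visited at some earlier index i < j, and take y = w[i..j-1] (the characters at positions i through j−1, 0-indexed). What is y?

State sequence: p0 -d-> p2 -c-> p1 -c-> p3 -c-> p2 -c-> p1 -c-> p3 -c-> p2 -c-> p1 -d-> p1 -d-> p1 -d-> p1
First repeat at step 4: p2 was already visited.

So i = 1, j = 4, giving x = w[0:1] = d, y = w[1:4] = ccc, z = w[4:11] = ccccddd.
Check: |xy| = 4 ≤ 7 and |y| = 3 ≥ 1. Reading y takes N from p2 back to p2, so every xyⁱz is accepted.
Pumping length from the standard proof: p = 7 (the number of states). The repeated state found above gives |xy| = j ≤ 7 and |y| = j − i ≥ 1.

ccc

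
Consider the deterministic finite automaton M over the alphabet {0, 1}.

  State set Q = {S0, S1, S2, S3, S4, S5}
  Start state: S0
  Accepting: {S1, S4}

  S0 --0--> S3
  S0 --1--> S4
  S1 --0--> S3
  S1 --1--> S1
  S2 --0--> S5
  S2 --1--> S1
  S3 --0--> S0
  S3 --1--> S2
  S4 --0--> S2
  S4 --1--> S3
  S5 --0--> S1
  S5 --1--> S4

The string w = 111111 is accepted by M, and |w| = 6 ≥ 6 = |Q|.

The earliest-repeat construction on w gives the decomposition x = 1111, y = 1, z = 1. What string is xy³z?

xy^3z = 1111·1·1·1·1 = 11111111.
Reading y = 1 takes M from S1 back to S1, so after x·y·y·y the machine is still in S1, and z then leads to the accepting state S1. Hence 11111111 ∈ L(M).

11111111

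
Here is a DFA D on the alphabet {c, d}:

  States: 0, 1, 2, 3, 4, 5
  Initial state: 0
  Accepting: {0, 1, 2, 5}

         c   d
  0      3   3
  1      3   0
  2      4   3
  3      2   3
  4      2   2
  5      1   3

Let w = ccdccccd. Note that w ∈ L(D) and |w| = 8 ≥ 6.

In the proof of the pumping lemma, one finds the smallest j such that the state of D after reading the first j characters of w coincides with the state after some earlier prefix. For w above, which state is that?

3

State sequence: 0 -c-> 3 -c-> 2 -d-> 3 -c-> 2 -c-> 4 -c-> 2 -c-> 4 -d-> 2
First repeat at step 3: 3 was already visited.

The earliest repeat is at step j = 3: D is in 3, which it already visited at step i = 1.
The DFA has 6 states, so the proof of the pumping lemma guarantees a repeated state among the first 6+1 visited; the segment between the two visits is the pumpable y.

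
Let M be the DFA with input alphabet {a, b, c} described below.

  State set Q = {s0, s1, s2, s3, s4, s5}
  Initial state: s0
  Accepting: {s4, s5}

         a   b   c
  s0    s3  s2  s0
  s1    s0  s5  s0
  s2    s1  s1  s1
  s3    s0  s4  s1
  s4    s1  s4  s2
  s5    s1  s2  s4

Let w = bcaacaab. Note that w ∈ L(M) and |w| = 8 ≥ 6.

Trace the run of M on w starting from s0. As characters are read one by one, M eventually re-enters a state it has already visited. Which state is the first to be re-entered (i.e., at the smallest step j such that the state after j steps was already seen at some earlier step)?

Run of M on w = b c a a c a a b:
  step 0: s0  (start)
  step 1: s2  (read b: s0→s2)
  step 2: s1  (read c: s2→s1)
  step 3: s0  (read a: s1→s0)   ← first repeat (s0 seen earlier)
  step 4: s3  (read a: s0→s3)
  step 5: s1  (read c: s3→s1)
  step 6: s0  (read a: s1→s0)
  step 7: s3  (read a: s0→s3)
  step 8: s4  (read b: s3→s4)

The earliest repeat is at step j = 3: M is in s0, which it already visited at step i = 0.
The DFA has 6 states, so the proof of the pumping lemma guarantees a repeated state among the first 6+1 visited; the segment between the two visits is the pumpable y.

s0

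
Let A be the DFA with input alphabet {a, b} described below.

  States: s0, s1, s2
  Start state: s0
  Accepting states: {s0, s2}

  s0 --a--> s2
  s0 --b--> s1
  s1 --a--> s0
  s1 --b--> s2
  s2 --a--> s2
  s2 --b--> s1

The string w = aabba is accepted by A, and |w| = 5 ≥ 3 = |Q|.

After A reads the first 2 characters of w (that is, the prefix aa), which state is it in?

Run of A on the first 2 characters of w = a a:
  step 0: s0  (start)
  step 1: s2  (read a: s0→s2)
  step 2: s2  (read a: s2→s2)

After reading 2 characters, A is in state s2.

s2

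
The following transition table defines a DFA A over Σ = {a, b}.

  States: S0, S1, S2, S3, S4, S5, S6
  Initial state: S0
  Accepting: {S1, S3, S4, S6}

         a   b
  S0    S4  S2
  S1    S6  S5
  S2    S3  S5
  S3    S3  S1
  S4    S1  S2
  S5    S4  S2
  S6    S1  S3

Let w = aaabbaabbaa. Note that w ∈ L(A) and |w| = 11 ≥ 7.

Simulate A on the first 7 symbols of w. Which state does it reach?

State sequence: S0 -a-> S4 -a-> S1 -a-> S6 -b-> S3 -b-> S1 -a-> S6 -a-> S1

After reading 7 characters, A is in state S1.
(This kind of state-tracing is the core of the pumping-lemma construction: with 7 states, pigeonhole forces a repeat within the first 7 steps.)

S1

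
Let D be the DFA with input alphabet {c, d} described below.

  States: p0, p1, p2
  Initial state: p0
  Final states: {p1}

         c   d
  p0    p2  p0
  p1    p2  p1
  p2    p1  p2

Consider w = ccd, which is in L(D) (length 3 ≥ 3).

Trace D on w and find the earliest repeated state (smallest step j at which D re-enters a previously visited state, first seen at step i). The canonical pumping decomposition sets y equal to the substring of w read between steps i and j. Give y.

State sequence: p0 -c-> p2 -c-> p1 -d-> p1
First repeat at step 3: p1 was already visited.

So i = 2, j = 3, giving x = w[0:2] = cc, y = w[2:3] = d, z = w[3:3] = ε.
Check: |xy| = 3 ≤ 3 and |y| = 1 ≥ 1. Reading y takes D from p1 back to p1, so every xyⁱz is accepted.

d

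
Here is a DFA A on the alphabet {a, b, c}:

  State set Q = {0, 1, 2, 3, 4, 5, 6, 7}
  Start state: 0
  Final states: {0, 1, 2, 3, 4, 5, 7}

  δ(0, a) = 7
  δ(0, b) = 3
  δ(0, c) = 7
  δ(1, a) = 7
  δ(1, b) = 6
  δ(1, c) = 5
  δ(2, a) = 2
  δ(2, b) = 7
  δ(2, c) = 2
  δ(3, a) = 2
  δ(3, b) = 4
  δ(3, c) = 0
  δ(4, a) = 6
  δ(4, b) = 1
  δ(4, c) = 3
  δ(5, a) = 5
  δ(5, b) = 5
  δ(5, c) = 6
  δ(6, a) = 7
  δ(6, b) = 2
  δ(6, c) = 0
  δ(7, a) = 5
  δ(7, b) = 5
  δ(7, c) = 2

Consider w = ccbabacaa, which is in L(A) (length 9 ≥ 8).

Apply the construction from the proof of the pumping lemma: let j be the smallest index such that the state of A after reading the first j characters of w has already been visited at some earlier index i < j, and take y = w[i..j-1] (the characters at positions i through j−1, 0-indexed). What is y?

cb

State sequence: 0 -c-> 7 -c-> 2 -b-> 7 -a-> 5 -b-> 5 -a-> 5 -c-> 6 -a-> 7 -a-> 5
First repeat at step 3: 7 was already visited.

So i = 1, j = 3, giving x = w[0:1] = c, y = w[1:3] = cb, z = w[3:9] = abacaa.
Check: |xy| = 3 ≤ 8 and |y| = 2 ≥ 1. Reading y takes A from 7 back to 7, so every xyⁱz is accepted.
Pumping length from the standard proof: p = 8 (the number of states). The repeated state found above gives |xy| = j ≤ 8 and |y| = j − i ≥ 1.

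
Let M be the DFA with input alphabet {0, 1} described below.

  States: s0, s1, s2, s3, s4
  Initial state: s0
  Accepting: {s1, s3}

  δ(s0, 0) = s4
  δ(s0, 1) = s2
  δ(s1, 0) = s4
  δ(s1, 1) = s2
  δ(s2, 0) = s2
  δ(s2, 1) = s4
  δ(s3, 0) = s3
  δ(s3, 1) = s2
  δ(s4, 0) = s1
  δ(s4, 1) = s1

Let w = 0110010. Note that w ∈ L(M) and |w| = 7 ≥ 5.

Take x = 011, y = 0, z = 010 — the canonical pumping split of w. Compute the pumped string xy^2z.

01100010

xy^2z = 011·0·0·010 = 01100010.
Reading y = 0 takes M from s2 back to s2, so after x·y·y the machine is still in s2, and z then leads to the accepting state s1. Hence 01100010 ∈ L(M).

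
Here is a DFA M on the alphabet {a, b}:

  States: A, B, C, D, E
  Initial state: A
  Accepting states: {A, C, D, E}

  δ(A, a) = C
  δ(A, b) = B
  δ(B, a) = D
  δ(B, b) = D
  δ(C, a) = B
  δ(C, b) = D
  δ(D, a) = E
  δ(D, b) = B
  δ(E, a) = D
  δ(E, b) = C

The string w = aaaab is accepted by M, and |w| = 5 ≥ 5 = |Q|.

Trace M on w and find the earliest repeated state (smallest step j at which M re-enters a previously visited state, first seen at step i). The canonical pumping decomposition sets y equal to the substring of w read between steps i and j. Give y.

aaab

Run of M on w = a a a a b:
  step 0: A  (start)
  step 1: C  (read a: A→C)
  step 2: B  (read a: C→B)
  step 3: D  (read a: B→D)
  step 4: E  (read a: D→E)
  step 5: C  (read b: E→C)   ← first repeat (C seen earlier)

So i = 1, j = 5, giving x = w[0:1] = a, y = w[1:5] = aaab, z = w[5:5] = ε.
Check: |xy| = 5 ≤ 5 and |y| = 4 ≥ 1. Reading y takes M from C back to C, so every xyⁱz is accepted.
Since M has 5 states, any run of length ≥ 5 visits 5+1 states, so by pigeonhole some state repeats within the first 5 steps — that repeat gives the pumpable loop.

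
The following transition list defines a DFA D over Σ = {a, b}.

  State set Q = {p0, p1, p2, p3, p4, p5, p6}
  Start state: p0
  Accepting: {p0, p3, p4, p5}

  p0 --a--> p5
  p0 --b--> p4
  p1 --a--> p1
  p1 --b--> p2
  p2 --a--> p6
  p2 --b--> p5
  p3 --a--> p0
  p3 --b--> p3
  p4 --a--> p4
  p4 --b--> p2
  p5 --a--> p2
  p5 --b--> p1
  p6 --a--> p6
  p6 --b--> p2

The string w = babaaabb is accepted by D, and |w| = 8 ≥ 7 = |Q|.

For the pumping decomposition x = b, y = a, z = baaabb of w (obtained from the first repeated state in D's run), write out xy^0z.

bbaaabb

xy⁰z = xz = b·baaabb = bbaaabb.
Reading y = a takes D from p4 back to p4, so after x the machine is still in p4, and z then leads to the accepting state p5. Hence bbaaabb ∈ L(D).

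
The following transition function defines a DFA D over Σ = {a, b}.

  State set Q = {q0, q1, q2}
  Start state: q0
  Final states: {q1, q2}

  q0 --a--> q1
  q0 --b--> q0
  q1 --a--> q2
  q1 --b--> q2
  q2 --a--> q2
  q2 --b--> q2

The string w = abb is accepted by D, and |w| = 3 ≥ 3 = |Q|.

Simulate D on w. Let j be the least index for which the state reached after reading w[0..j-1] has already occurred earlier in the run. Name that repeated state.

q2

Run of D on w = a b b:
  step 0: q0  (start)
  step 1: q1  (read a: q0→q1)
  step 2: q2  (read b: q1→q2)
  step 3: q2  (read b: q2→q2)   ← first repeat (q2 seen earlier)

The earliest repeat is at step j = 3: D is in q2, which it already visited at step i = 2.
The DFA has 3 states, so the proof of the pumping lemma guarantees a repeated state among the first 3+1 visited; the segment between the two visits is the pumpable y.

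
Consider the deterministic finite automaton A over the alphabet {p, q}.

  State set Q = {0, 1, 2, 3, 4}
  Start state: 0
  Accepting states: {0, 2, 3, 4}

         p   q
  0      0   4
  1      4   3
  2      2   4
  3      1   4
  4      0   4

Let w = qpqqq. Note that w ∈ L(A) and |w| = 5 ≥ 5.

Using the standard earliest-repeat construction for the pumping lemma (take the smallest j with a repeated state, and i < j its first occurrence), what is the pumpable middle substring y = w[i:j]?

qp

State sequence: 0 -q-> 4 -p-> 0 -q-> 4 -q-> 4 -q-> 4
First repeat at step 2: 0 was already visited.

So i = 0, j = 2, giving x = w[0:0] = ε, y = w[0:2] = qp, z = w[2:5] = qqq.
Check: |xy| = 2 ≤ 5 and |y| = 2 ≥ 1. Reading y takes A from 0 back to 0, so every xyⁱz is accepted.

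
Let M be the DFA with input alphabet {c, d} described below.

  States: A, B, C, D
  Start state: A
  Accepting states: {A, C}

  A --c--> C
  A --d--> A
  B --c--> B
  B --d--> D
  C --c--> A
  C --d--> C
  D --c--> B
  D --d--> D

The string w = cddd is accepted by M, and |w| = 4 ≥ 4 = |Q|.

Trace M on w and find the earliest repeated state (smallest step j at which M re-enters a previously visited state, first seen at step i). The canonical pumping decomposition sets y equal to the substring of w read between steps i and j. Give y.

d

State sequence: A -c-> C -d-> C -d-> C -d-> C
First repeat at step 2: C was already visited.

So i = 1, j = 2, giving x = w[0:1] = c, y = w[1:2] = d, z = w[2:4] = dd.
Check: |xy| = 2 ≤ 4 and |y| = 1 ≥ 1. Reading y takes M from C back to C, so every xyⁱz is accepted.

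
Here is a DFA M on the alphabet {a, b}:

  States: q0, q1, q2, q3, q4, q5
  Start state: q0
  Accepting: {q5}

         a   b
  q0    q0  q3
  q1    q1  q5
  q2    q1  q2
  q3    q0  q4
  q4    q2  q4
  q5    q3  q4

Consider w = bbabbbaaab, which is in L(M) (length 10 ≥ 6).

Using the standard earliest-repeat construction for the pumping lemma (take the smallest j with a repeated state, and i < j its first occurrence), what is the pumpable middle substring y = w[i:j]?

b

State sequence: q0 -b-> q3 -b-> q4 -a-> q2 -b-> q2 -b-> q2 -b-> q2 -a-> q1 -a-> q1 -a-> q1 -b-> q5
First repeat at step 4: q2 was already visited.

So i = 3, j = 4, giving x = w[0:3] = bba, y = w[3:4] = b, z = w[4:10] = bbaaab.
Check: |xy| = 4 ≤ 6 and |y| = 1 ≥ 1. Reading y takes M from q2 back to q2, so every xyⁱz is accepted.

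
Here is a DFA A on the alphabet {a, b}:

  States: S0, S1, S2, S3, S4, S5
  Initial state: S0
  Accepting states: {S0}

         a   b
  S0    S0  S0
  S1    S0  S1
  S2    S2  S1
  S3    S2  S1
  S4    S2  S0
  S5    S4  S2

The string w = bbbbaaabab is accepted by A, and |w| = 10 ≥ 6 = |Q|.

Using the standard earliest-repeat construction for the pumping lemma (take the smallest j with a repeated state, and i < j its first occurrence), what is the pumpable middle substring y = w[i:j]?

Run of A on w = b b b b a a a b a b:
  step 0: S0  (start)
  step 1: S0  (read b: S0→S0)   ← first repeat (S0 seen earlier)
  step 2: S0  (read b: S0→S0)
  step 3: S0  (read b: S0→S0)
  step 4: S0  (read b: S0→S0)
  step 5: S0  (read a: S0→S0)
  step 6: S0  (read a: S0→S0)
  step 7: S0  (read a: S0→S0)
  step 8: S0  (read b: S0→S0)
  step 9: S0  (read a: S0→S0)
  step 10: S0  (read b: S0→S0)

So i = 0, j = 1, giving x = w[0:0] = ε, y = w[0:1] = b, z = w[1:10] = bbbaaabab.
Check: |xy| = 1 ≤ 6 and |y| = 1 ≥ 1. Reading y takes A from S0 back to S0, so every xyⁱz is accepted.
Since A has 6 states, any run of length ≥ 6 visits 6+1 states, so by pigeonhole some state repeats within the first 6 steps — that repeat gives the pumpable loop.

b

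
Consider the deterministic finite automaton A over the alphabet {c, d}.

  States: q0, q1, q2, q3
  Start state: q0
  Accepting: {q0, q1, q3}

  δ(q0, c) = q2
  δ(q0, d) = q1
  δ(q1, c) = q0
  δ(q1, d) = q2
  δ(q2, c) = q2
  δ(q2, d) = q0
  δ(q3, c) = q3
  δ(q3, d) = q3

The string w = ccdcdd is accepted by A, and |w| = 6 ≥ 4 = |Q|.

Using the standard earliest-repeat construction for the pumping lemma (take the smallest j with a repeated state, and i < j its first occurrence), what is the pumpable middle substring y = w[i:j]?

State sequence: q0 -c-> q2 -c-> q2 -d-> q0 -c-> q2 -d-> q0 -d-> q1
First repeat at step 2: q2 was already visited.

So i = 1, j = 2, giving x = w[0:1] = c, y = w[1:2] = c, z = w[2:6] = dcdd.
Check: |xy| = 2 ≤ 4 and |y| = 1 ≥ 1. Reading y takes A from q2 back to q2, so every xyⁱz is accepted.
The DFA has 4 states, so the proof of the pumping lemma guarantees a repeated state among the first 4+1 visited; the segment between the two visits is the pumpable y.

c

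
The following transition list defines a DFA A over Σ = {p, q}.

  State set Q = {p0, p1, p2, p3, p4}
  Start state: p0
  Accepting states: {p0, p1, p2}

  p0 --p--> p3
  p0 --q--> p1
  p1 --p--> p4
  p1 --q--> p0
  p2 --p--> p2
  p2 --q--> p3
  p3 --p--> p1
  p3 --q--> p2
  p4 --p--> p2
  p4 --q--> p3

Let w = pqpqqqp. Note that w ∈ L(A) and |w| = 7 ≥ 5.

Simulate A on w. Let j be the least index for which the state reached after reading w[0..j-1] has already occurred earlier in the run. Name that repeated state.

p2

Run of A on w = p q p q q q p:
  step 0: p0  (start)
  step 1: p3  (read p: p0→p3)
  step 2: p2  (read q: p3→p2)
  step 3: p2  (read p: p2→p2)   ← first repeat (p2 seen earlier)
  step 4: p3  (read q: p2→p3)
  step 5: p2  (read q: p3→p2)
  step 6: p3  (read q: p2→p3)
  step 7: p1  (read p: p3→p1)

The earliest repeat is at step j = 3: A is in p2, which it already visited at step i = 2.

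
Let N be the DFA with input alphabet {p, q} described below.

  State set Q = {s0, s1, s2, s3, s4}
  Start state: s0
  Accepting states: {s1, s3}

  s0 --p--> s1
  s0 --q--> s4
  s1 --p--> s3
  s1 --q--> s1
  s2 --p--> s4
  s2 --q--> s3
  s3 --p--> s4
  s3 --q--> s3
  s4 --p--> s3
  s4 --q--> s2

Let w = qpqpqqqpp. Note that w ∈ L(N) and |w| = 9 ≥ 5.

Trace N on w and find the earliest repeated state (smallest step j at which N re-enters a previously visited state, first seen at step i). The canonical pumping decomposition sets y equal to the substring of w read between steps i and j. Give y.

q

Run of N on w = q p q p q q q p p:
  step 0: s0  (start)
  step 1: s4  (read q: s0→s4)
  step 2: s3  (read p: s4→s3)
  step 3: s3  (read q: s3→s3)   ← first repeat (s3 seen earlier)
  step 4: s4  (read p: s3→s4)
  step 5: s2  (read q: s4→s2)
  step 6: s3  (read q: s2→s3)
  step 7: s3  (read q: s3→s3)
  step 8: s4  (read p: s3→s4)
  step 9: s3  (read p: s4→s3)

So i = 2, j = 3, giving x = w[0:2] = qp, y = w[2:3] = q, z = w[3:9] = pqqqpp.
Check: |xy| = 3 ≤ 5 and |y| = 1 ≥ 1. Reading y takes N from s3 back to s3, so every xyⁱz is accepted.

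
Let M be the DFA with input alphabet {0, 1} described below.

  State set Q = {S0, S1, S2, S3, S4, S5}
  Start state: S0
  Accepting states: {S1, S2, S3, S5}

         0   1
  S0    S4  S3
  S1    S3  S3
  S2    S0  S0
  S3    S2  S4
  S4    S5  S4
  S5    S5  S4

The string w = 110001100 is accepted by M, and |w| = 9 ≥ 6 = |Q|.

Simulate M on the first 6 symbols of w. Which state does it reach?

State sequence: S0 -1-> S3 -1-> S4 -0-> S5 -0-> S5 -0-> S5 -1-> S4

After reading 6 characters, M is in state S4.

S4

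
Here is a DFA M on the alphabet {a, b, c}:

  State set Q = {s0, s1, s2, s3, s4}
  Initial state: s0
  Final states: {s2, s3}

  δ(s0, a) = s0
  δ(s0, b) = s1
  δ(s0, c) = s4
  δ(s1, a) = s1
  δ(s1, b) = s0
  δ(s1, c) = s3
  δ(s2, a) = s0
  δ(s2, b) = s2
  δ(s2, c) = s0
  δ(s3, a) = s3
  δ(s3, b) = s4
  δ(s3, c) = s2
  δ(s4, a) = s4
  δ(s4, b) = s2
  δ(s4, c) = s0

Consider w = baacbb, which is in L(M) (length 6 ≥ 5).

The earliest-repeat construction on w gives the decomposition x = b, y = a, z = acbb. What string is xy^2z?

xy^2z = b·a·a·acbb = baaacbb.
Reading y = a takes M from s1 back to s1, so after x·y·y the machine is still in s1, and z then leads to the accepting state s2. Hence baaacbb ∈ L(M).

baaacbb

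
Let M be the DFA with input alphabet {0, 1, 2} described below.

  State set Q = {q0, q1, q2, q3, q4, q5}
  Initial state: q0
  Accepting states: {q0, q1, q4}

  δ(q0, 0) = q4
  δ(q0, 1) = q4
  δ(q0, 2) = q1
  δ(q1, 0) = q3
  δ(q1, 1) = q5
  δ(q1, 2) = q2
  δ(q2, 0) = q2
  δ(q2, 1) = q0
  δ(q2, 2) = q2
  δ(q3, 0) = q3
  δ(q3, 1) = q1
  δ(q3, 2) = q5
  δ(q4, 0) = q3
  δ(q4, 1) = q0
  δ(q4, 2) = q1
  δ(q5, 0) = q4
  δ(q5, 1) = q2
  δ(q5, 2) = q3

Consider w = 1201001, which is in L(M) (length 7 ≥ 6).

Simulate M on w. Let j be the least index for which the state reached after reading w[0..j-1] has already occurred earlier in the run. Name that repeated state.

q1

State sequence: q0 -1-> q4 -2-> q1 -0-> q3 -1-> q1 -0-> q3 -0-> q3 -1-> q1
First repeat at step 4: q1 was already visited.

The earliest repeat is at step j = 4: M is in q1, which it already visited at step i = 2.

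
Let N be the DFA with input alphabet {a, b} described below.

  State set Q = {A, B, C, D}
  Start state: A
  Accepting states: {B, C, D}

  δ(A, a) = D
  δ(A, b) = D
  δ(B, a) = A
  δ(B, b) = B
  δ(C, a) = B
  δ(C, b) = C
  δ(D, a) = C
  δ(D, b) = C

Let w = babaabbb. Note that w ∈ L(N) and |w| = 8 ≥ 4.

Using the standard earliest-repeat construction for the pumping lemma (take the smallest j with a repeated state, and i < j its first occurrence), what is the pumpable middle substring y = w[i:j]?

b

Run of N on w = b a b a a b b b:
  step 0: A  (start)
  step 1: D  (read b: A→D)
  step 2: C  (read a: D→C)
  step 3: C  (read b: C→C)   ← first repeat (C seen earlier)
  step 4: B  (read a: C→B)
  step 5: A  (read a: B→A)
  step 6: D  (read b: A→D)
  step 7: C  (read b: D→C)
  step 8: C  (read b: C→C)

So i = 2, j = 3, giving x = w[0:2] = ba, y = w[2:3] = b, z = w[3:8] = aabbb.
Check: |xy| = 3 ≤ 4 and |y| = 1 ≥ 1. Reading y takes N from C back to C, so every xyⁱz is accepted.
The DFA has 4 states, so the proof of the pumping lemma guarantees a repeated state among the first 4+1 visited; the segment between the two visits is the pumpable y.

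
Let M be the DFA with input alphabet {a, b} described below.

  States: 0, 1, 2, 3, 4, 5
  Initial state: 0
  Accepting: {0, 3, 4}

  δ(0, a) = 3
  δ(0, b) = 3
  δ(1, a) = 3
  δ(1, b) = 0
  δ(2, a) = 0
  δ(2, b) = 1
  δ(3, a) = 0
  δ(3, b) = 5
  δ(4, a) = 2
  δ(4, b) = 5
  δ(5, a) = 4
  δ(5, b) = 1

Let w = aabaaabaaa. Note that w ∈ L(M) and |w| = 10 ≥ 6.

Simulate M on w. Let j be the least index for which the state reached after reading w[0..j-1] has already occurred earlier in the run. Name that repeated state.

State sequence: 0 -a-> 3 -a-> 0 -b-> 3 -a-> 0 -a-> 3 -a-> 0 -b-> 3 -a-> 0 -a-> 3 -a-> 0
First repeat at step 2: 0 was already visited.

The earliest repeat is at step j = 2: M is in 0, which it already visited at step i = 0.

0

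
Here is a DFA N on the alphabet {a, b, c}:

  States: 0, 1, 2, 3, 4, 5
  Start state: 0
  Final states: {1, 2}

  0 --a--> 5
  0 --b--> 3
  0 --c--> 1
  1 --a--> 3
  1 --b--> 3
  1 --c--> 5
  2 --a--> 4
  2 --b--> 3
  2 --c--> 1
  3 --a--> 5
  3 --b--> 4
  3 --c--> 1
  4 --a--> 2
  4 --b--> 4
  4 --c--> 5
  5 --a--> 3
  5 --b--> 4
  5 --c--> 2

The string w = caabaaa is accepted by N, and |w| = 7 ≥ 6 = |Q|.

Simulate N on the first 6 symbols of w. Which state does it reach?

Run of N on the first 6 characters of w = c a a b a a:
  step 0: 0  (start)
  step 1: 1  (read c: 0→1)
  step 2: 3  (read a: 1→3)
  step 3: 5  (read a: 3→5)
  step 4: 4  (read b: 5→4)
  step 5: 2  (read a: 4→2)
  step 6: 4  (read a: 2→4)

After reading 6 characters, N is in state 4.

4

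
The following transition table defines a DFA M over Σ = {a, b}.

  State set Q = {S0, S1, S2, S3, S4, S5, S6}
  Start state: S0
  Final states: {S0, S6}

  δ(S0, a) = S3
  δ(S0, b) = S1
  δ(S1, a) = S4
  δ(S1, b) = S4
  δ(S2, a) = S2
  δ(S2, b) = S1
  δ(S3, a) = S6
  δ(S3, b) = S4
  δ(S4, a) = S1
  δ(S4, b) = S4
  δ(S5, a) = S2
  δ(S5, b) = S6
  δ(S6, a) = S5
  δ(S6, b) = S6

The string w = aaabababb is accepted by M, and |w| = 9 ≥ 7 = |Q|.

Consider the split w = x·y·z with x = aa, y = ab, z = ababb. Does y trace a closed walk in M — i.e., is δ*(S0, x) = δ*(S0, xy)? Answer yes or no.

yes

State sequence: S0 -a-> S3 -a-> S6 -a-> S5 -b-> S6

After x (step 2): S6. After xy (step 4): S6.
They match, so y = ab drives M around a cycle from S6 back to itself; pumping y any number of times keeps M in S6 before reading z, and xyⁱz ∈ L(M) for every i ≥ 0.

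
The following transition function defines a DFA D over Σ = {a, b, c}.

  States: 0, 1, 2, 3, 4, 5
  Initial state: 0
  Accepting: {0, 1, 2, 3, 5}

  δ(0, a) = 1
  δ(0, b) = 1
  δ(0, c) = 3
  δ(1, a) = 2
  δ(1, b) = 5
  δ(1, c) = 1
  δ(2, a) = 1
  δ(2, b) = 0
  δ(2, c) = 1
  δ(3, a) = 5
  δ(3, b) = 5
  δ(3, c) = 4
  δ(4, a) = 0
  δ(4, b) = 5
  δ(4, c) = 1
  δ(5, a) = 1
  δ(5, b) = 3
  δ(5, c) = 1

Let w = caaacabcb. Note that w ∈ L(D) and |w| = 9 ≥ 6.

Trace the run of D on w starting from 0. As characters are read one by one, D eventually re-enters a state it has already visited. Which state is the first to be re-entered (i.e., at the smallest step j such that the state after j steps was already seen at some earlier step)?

State sequence: 0 -c-> 3 -a-> 5 -a-> 1 -a-> 2 -c-> 1 -a-> 2 -b-> 0 -c-> 3 -b-> 5
First repeat at step 5: 1 was already visited.

The earliest repeat is at step j = 5: D is in 1, which it already visited at step i = 3.
Since D has 6 states, any run of length ≥ 6 visits 6+1 states, so by pigeonhole some state repeats within the first 6 steps — that repeat gives the pumpable loop.

1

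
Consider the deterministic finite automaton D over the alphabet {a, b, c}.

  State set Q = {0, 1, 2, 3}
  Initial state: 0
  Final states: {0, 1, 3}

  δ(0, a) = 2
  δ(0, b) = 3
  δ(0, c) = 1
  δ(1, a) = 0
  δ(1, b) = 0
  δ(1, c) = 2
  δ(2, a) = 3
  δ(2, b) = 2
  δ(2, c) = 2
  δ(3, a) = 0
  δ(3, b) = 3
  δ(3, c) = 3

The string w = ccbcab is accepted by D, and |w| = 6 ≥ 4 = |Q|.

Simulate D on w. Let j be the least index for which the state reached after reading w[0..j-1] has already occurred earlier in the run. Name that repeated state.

2

Run of D on w = c c b c a b:
  step 0: 0  (start)
  step 1: 1  (read c: 0→1)
  step 2: 2  (read c: 1→2)
  step 3: 2  (read b: 2→2)   ← first repeat (2 seen earlier)
  step 4: 2  (read c: 2→2)
  step 5: 3  (read a: 2→3)
  step 6: 3  (read b: 3→3)

The earliest repeat is at step j = 3: D is in 2, which it already visited at step i = 2.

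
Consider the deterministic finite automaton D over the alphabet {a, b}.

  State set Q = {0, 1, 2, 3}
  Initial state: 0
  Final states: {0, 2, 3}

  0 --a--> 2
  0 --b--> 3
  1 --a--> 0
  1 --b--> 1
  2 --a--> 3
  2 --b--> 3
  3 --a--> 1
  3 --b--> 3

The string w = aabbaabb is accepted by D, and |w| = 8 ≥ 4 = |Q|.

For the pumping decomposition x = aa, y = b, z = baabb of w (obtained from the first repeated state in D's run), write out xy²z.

xy^2z = aa·b·b·baabb = aabbbaabb.
Reading y = b takes D from 3 back to 3, so after x·y·y the machine is still in 3, and z then leads to the accepting state 3. Hence aabbbaabb ∈ L(D).

aabbbaabb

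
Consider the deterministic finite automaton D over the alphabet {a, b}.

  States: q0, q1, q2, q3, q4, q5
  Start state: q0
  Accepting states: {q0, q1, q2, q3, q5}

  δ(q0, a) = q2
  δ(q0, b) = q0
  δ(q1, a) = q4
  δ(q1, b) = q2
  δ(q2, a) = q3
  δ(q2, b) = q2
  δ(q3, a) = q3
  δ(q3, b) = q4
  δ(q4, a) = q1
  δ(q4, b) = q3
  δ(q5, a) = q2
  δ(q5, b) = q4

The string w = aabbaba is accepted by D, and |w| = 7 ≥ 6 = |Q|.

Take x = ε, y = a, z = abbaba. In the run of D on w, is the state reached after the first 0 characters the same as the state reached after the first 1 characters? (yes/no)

State sequence: q0 -a-> q2

After x (step 0): q0. After xy (step 1): q2.
They differ (q0 ≠ q2), so y is not a cycle from the state after x; this split is not the one the pumping-lemma construction produces, and pumping y need not keep the string in L(D).

no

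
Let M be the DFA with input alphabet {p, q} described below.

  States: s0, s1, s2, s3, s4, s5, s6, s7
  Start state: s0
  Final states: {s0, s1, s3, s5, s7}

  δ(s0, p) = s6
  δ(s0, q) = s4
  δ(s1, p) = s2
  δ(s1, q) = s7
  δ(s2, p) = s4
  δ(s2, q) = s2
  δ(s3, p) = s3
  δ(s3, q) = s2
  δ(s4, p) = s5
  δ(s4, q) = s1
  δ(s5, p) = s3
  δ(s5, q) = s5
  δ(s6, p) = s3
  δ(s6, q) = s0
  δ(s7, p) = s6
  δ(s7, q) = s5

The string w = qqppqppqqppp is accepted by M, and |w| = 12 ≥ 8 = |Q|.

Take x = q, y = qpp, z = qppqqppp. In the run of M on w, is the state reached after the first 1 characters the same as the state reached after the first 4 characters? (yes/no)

yes

Run of M on the first 4 characters of w = q q p p:
  step 0: s0  (start)
  step 1: s4  (read q: s0→s4)
  step 2: s1  (read q: s4→s1)
  step 3: s2  (read p: s1→s2)
  step 4: s4  (read p: s2→s4)

After x (step 1): s4. After xy (step 4): s4.
They match, so y = qpp drives M around a cycle from s4 back to itself; pumping y any number of times keeps M in s4 before reading z, and xyⁱz ∈ L(M) for every i ≥ 0.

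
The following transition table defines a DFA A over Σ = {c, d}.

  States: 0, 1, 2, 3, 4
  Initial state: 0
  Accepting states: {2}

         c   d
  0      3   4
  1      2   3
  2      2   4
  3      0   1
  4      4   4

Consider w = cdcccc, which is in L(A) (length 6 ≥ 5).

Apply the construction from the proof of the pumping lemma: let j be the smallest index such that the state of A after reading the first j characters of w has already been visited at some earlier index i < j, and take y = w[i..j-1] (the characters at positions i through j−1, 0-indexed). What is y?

State sequence: 0 -c-> 3 -d-> 1 -c-> 2 -c-> 2 -c-> 2 -c-> 2
First repeat at step 4: 2 was already visited.

So i = 3, j = 4, giving x = w[0:3] = cdc, y = w[3:4] = c, z = w[4:6] = cc.
Check: |xy| = 4 ≤ 5 and |y| = 1 ≥ 1. Reading y takes A from 2 back to 2, so every xyⁱz is accepted.

c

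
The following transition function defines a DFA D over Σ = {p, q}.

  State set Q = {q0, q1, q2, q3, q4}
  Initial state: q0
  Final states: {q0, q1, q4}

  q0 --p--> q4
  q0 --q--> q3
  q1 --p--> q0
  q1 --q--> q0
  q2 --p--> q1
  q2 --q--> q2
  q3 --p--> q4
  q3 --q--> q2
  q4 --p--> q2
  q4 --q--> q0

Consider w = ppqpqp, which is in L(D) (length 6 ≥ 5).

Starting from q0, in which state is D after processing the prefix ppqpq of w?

State sequence: q0 -p-> q4 -p-> q2 -q-> q2 -p-> q1 -q-> q0

After reading 5 characters, D is in state q0.

q0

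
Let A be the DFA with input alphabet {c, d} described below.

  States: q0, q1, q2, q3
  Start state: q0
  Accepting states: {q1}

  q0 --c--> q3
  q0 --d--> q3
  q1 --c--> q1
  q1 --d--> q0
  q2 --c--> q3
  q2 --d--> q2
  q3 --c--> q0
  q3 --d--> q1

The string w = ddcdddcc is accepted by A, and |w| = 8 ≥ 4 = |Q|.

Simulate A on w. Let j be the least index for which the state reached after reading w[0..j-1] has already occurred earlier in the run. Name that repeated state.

Run of A on w = d d c d d d c c:
  step 0: q0  (start)
  step 1: q3  (read d: q0→q3)
  step 2: q1  (read d: q3→q1)
  step 3: q1  (read c: q1→q1)   ← first repeat (q1 seen earlier)
  step 4: q0  (read d: q1→q0)
  step 5: q3  (read d: q0→q3)
  step 6: q1  (read d: q3→q1)
  step 7: q1  (read c: q1→q1)
  step 8: q1  (read c: q1→q1)

The earliest repeat is at step j = 3: A is in q1, which it already visited at step i = 2.

q1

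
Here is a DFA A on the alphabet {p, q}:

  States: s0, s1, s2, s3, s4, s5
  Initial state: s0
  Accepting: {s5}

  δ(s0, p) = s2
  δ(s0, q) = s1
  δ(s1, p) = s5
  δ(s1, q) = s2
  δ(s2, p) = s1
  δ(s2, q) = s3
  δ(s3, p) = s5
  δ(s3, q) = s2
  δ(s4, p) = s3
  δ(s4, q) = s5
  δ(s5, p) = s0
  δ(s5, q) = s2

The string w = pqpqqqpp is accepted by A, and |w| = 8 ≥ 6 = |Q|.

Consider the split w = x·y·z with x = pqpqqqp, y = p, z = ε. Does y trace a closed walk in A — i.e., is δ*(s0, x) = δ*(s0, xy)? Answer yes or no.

no

State sequence: s0 -p-> s2 -q-> s3 -p-> s5 -q-> s2 -q-> s3 -q-> s2 -p-> s1 -p-> s5

After x (step 7): s1. After xy (step 8): s5.
They differ (s1 ≠ s5), so y is not a cycle from the state after x; this split is not the one the pumping-lemma construction produces, and pumping y need not keep the string in L(A).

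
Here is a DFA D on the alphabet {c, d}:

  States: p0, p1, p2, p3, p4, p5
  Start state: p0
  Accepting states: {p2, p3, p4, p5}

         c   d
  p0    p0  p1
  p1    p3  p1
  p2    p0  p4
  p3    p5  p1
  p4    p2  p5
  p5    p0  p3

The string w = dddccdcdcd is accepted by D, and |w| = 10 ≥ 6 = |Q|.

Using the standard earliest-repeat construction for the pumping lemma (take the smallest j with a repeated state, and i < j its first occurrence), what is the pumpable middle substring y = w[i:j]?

Run of D on w = d d d c c d c d c d:
  step 0: p0  (start)
  step 1: p1  (read d: p0→p1)
  step 2: p1  (read d: p1→p1)   ← first repeat (p1 seen earlier)
  step 3: p1  (read d: p1→p1)
  step 4: p3  (read c: p1→p3)
  step 5: p5  (read c: p3→p5)
  step 6: p3  (read d: p5→p3)
  step 7: p5  (read c: p3→p5)
  step 8: p3  (read d: p5→p3)
  step 9: p5  (read c: p3→p5)
  step 10: p3  (read d: p5→p3)

So i = 1, j = 2, giving x = w[0:1] = d, y = w[1:2] = d, z = w[2:10] = dccdcdcd.
Check: |xy| = 2 ≤ 6 and |y| = 1 ≥ 1. Reading y takes D from p1 back to p1, so every xyⁱz is accepted.

d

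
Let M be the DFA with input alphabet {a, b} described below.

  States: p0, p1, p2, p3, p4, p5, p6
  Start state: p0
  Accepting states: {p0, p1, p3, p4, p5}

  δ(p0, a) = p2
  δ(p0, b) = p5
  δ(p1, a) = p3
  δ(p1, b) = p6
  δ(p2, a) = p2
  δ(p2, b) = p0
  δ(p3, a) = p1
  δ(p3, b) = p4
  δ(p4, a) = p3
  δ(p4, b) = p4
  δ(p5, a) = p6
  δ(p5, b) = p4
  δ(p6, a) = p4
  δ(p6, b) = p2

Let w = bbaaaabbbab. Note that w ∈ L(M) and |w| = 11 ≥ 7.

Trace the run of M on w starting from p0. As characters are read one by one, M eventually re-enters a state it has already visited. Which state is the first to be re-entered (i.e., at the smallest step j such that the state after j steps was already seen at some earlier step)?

State sequence: p0 -b-> p5 -b-> p4 -a-> p3 -a-> p1 -a-> p3 -a-> p1 -b-> p6 -b-> p2 -b-> p0 -a-> p2 -b-> p0
First repeat at step 5: p3 was already visited.

The earliest repeat is at step j = 5: M is in p3, which it already visited at step i = 3.
The DFA has 7 states, so the proof of the pumping lemma guarantees a repeated state among the first 7+1 visited; the segment between the two visits is the pumpable y.

p3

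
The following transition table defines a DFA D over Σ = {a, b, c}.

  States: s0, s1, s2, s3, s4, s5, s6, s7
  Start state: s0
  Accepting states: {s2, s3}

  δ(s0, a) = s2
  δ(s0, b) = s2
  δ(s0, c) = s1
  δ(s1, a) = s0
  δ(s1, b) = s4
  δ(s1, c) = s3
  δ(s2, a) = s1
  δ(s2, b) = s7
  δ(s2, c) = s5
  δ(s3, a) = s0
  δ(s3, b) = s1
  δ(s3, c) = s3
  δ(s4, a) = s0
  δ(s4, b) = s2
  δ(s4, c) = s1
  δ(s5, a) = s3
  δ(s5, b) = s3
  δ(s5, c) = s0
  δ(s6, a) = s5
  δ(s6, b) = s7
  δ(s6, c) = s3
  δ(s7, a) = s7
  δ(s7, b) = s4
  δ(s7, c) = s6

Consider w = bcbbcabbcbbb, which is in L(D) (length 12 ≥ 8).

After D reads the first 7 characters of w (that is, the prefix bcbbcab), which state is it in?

s2

State sequence: s0 -b-> s2 -c-> s5 -b-> s3 -b-> s1 -c-> s3 -a-> s0 -b-> s2

After reading 7 characters, D is in state s2.
(This kind of state-tracing is the core of the pumping-lemma construction: with 8 states, pigeonhole forces a repeat within the first 8 steps.)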